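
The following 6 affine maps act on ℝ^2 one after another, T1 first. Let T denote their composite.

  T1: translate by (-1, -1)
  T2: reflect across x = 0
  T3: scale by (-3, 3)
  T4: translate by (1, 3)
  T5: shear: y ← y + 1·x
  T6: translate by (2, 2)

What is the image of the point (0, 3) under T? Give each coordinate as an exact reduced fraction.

T1 translate by (-1, -1): (0, 3) → (-1, 2)
T2 reflect across x = 0: (-1, 2) → (1, 2)
T3 scale by (-3, 3): (1, 2) → (-3, 6)
T4 translate by (1, 3): (-3, 6) → (-2, 9)
T5 shear: y ← y + 1·x: (-2, 9) → (-2, 7)
T6 translate by (2, 2): (-2, 7) → (0, 9)

T(p) = (0, 9)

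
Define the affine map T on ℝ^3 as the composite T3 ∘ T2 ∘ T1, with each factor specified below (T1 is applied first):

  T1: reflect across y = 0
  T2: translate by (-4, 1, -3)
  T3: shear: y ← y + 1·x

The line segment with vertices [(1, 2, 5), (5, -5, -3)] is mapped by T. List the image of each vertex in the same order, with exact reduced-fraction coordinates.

image vertices: (-3, -4, 2), (1, 7, -6)

T1 reflect across y = 0: (1, 2, 5) → (1, -2, 5); (5, -5, -3) → (5, 5, -3)
T2 translate by (-4, 1, -3): (1, -2, 5) → (-3, -1, 2); (5, 5, -3) → (1, 6, -6)
T3 shear: y ← y + 1·x: (-3, -1, 2) → (-3, -4, 2); (1, 6, -6) → (1, 7, -6)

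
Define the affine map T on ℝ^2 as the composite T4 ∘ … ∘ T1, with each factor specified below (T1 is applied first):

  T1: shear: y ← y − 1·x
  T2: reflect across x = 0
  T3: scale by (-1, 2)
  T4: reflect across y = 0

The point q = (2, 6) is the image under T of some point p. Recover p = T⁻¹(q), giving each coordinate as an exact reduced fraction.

p = (2, -1)

T1 = [1 0 0; -1 1 0; 0 0 1]
T2·T1 = [-1 0 0; -1 1 0; 0 0 1]
T3·…·T1 = [1 0 0; -2 2 0; 0 0 1]
T4·…·T1 = [1 0 0; 2 -2 0; 0 0 1]
det M = -2; M⁻¹ = [1 0 0; 1 -1/2 0; 0 0 1]
M⁻¹ · (2, 6)ᵀ = (2, -1)ᵀ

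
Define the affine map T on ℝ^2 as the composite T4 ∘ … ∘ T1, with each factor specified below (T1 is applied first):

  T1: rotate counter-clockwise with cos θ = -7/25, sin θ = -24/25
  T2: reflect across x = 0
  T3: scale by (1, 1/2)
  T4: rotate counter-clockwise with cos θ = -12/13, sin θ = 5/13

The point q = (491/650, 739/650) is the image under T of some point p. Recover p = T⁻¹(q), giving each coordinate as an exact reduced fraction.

T1 = [-7/25 24/25 0; -24/25 -7/25 0; 0 0 1]
T2·T1 = [7/25 -24/25 0; -24/25 -7/25 0; 0 0 1]
T3·…·T1 = [7/25 -24/25 0; -12/25 -7/50 0; 0 0 1]
T4·…·T1 = [-24/325 47/50 0; 179/325 -6/25 0; 0 0 1]
det M = -1/2; M⁻¹ = [12/25 47/25 0; 358/325 48/325 0; 0 0 1]
M⁻¹ · (491/650, 739/650)ᵀ = (5/2, 1)ᵀ

p = (5/2, 1)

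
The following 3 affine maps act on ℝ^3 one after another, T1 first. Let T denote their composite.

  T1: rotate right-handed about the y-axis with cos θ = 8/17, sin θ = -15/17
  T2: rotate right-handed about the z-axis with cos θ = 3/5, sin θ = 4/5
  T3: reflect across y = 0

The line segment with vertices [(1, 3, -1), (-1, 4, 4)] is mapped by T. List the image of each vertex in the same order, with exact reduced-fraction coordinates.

T1 rotate right-handed about the y-axis with cos θ = 8/17, sin θ = -15/17: (1, 3, -1) → (23/17, 3, 7/17); (-1, 4, 4) → (-4, 4, 1)
T2 rotate right-handed about the z-axis with cos θ = 3/5, sin θ = 4/5: (23/17, 3, 7/17) → (-27/17, 49/17, 7/17); (-4, 4, 1) → (-28/5, -4/5, 1)
T3 reflect across y = 0: (-27/17, 49/17, 7/17) → (-27/17, -49/17, 7/17); (-28/5, -4/5, 1) → (-28/5, 4/5, 1)

image vertices: (-27/17, -49/17, 7/17), (-28/5, 4/5, 1)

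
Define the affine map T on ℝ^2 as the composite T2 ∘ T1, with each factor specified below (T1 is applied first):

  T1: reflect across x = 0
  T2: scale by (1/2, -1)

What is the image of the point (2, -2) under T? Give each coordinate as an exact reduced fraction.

T(p) = (-1, 2)

T1 reflect across x = 0: (2, -2) → (-2, -2)
T2 scale by (1/2, -1): (-2, -2) → (-1, 2)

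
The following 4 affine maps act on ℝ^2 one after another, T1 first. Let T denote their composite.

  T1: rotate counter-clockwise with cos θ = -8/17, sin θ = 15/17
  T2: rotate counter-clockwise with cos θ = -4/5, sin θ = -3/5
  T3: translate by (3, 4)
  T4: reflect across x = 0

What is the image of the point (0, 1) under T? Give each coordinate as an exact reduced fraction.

T(p) = (-291/85, 417/85)

T1 rotate counter-clockwise with cos θ = -8/17, sin θ = 15/17: (0, 1) → (-15/17, -8/17)
T2 rotate counter-clockwise with cos θ = -4/5, sin θ = -3/5: (-15/17, -8/17) → (36/85, 77/85)
T3 translate by (3, 4): (36/85, 77/85) → (291/85, 417/85)
T4 reflect across x = 0: (291/85, 417/85) → (-291/85, 417/85)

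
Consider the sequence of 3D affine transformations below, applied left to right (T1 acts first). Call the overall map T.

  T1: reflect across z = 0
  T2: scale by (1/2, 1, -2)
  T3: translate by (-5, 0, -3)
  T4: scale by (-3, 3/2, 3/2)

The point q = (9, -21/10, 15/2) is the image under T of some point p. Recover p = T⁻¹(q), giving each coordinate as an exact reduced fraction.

T1 = [1 0 0 0; 0 1 0 0; 0 0 -1 0; 0 0 0 1]
T2·T1 = [1/2 0 0 0; 0 1 0 0; 0 0 2 0; 0 0 0 1]
T3·…·T1 = [1/2 0 0 -5; 0 1 0 0; 0 0 2 -3; 0 0 0 1]
T4·…·T1 = [-3/2 0 0 15; 0 3/2 0 0; 0 0 3 -9/2; 0 0 0 1]
det M = -27/4; M⁻¹ = [-2/3 0 0 10; 0 2/3 0 0; 0 0 1/3 3/2; 0 0 0 1]
M⁻¹ · (9, -21/10, 15/2)ᵀ = (4, -7/5, 4)ᵀ

p = (4, -7/5, 4)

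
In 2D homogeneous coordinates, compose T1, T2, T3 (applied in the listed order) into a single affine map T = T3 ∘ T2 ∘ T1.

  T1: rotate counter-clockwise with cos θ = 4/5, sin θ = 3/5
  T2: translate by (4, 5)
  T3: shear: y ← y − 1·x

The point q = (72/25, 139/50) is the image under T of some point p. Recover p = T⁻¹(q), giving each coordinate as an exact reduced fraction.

T1 = [4/5 -3/5 0; 3/5 4/5 0; 0 0 1]
T2·T1 = [4/5 -3/5 4; 3/5 4/5 5; 0 0 1]
T3·…·T1 = [4/5 -3/5 4; -1/5 7/5 1; 0 0 1]
det M = 1; M⁻¹ = [7/5 3/5 -31/5; 1/5 4/5 -8/5; 0 0 1]
M⁻¹ · (72/25, 139/50)ᵀ = (-1/2, 6/5)ᵀ

p = (-1/2, 6/5)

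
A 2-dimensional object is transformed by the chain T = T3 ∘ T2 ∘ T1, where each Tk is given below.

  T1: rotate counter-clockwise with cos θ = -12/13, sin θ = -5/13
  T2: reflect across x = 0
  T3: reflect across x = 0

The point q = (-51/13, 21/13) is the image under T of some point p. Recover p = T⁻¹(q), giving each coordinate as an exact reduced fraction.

T1 = [-12/13 5/13 0; -5/13 -12/13 0; 0 0 1]
T2·T1 = [12/13 -5/13 0; -5/13 -12/13 0; 0 0 1]
T3·…·T1 = [-12/13 5/13 0; -5/13 -12/13 0; 0 0 1]
det M = 1; M⁻¹ = [-12/13 -5/13 0; 5/13 -12/13 0; 0 0 1]
M⁻¹ · (-51/13, 21/13)ᵀ = (3, -3)ᵀ

p = (3, -3)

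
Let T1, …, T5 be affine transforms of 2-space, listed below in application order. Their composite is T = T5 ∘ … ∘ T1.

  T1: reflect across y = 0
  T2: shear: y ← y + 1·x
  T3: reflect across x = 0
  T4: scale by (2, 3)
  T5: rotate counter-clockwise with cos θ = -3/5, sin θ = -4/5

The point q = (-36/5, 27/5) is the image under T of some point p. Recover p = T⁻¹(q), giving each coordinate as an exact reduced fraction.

T1 = [1 0 0; 0 -1 0; 0 0 1]
T2·T1 = [1 0 0; 1 -1 0; 0 0 1]
T3·…·T1 = [-1 0 0; 1 -1 0; 0 0 1]
T4·…·T1 = [-2 0 0; 3 -3 0; 0 0 1]
T5·…·T1 = [18/5 -12/5 0; -1/5 9/5 0; 0 0 1]
det M = 6; M⁻¹ = [3/10 2/5 0; 1/30 3/5 0; 0 0 1]
M⁻¹ · (-36/5, 27/5)ᵀ = (0, 3)ᵀ

p = (0, 3)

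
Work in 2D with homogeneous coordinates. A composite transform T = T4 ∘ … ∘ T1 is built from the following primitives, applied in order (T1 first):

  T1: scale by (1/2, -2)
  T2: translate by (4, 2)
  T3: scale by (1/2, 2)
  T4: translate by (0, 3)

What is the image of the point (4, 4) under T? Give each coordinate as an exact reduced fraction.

T(p) = (3, -9)

T1 scale by (1/2, -2): (4, 4) → (2, -8)
T2 translate by (4, 2): (2, -8) → (6, -6)
T3 scale by (1/2, 2): (6, -6) → (3, -12)
T4 translate by (0, 3): (3, -12) → (3, -9)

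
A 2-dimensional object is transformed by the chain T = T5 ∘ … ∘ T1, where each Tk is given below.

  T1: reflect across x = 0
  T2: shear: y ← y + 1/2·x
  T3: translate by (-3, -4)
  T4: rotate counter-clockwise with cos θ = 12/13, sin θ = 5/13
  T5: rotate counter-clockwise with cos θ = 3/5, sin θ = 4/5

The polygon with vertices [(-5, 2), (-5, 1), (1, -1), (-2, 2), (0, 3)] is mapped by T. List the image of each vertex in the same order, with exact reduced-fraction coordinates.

T1 reflect across x = 0: (-5, 2) → (5, 2); (-5, 1) → (5, 1); (1, -1) → (-1, -1); (-2, 2) → (2, 2); (0, 3) → (0, 3)
T2 shear: y ← y + 1/2·x: (5, 2) → (5, 9/2); (5, 1) → (5, 7/2); (-1, -1) → (-1, -3/2); (2, 2) → (2, 3); (0, 3) → (0, 3)
T3 translate by (-3, -4): (5, 9/2) → (2, 1/2); (5, 7/2) → (2, -1/2); (-1, -3/2) → (-4, -11/2); (2, 3) → (-1, -1); (0, 3) → (-3, -1)
T4 rotate counter-clockwise with cos θ = 12/13, sin θ = 5/13: (2, 1/2) → (43/26, 16/13); (2, -1/2) → (53/26, 4/13); (-4, -11/2) → (-41/26, -86/13); (-1, -1) → (-7/13, -17/13); (-3, -1) → (-31/13, -27/13)
T5 rotate counter-clockwise with cos θ = 3/5, sin θ = 4/5: (43/26, 16/13) → (1/130, 134/65); (53/26, 4/13) → (127/130, 118/65); (-41/26, -86/13) → (113/26, -68/13); (-7/13, -17/13) → (47/65, -79/65); (-31/13, -27/13) → (3/13, -41/13)

image vertices: (1/130, 134/65), (127/130, 118/65), (113/26, -68/13), (47/65, -79/65), (3/13, -41/13)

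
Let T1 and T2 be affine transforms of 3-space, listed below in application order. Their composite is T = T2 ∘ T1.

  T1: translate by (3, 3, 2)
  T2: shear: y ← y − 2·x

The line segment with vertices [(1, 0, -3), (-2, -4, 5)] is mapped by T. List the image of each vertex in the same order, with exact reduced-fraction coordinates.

T1 translate by (3, 3, 2): (1, 0, -3) → (4, 3, -1); (-2, -4, 5) → (1, -1, 7)
T2 shear: y ← y − 2·x: (4, 3, -1) → (4, -5, -1); (1, -1, 7) → (1, -3, 7)

image vertices: (4, -5, -1), (1, -3, 7)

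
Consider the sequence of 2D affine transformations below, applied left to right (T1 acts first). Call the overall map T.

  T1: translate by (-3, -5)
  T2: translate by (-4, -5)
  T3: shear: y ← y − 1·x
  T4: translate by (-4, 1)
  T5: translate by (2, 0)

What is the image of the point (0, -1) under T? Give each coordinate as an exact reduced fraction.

T1 translate by (-3, -5): (0, -1) → (-3, -6)
T2 translate by (-4, -5): (-3, -6) → (-7, -11)
T3 shear: y ← y − 1·x: (-7, -11) → (-7, -4)
T4 translate by (-4, 1): (-7, -4) → (-11, -3)
T5 translate by (2, 0): (-11, -3) → (-9, -3)

T(p) = (-9, -3)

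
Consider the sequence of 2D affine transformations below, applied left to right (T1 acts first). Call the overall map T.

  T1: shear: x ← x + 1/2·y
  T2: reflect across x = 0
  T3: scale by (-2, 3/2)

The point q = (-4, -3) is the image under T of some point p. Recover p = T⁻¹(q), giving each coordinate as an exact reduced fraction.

p = (-1, -2)

T1 = [1 1/2 0; 0 1 0; 0 0 1]
T2·T1 = [-1 -1/2 0; 0 1 0; 0 0 1]
T3·…·T1 = [2 1 0; 0 3/2 0; 0 0 1]
det M = 3; M⁻¹ = [1/2 -1/3 0; 0 2/3 0; 0 0 1]
M⁻¹ · (-4, -3)ᵀ = (-1, -2)ᵀ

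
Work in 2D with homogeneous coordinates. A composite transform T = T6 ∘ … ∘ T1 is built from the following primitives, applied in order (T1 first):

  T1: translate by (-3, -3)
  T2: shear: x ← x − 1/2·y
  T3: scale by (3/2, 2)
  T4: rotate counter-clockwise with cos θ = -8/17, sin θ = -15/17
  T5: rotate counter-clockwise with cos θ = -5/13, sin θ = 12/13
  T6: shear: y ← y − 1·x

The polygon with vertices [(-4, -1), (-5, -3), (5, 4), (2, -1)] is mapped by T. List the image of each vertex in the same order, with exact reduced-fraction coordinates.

image vertices: (-1818/221, 431/442), (-1902/221, -1161/442), (537/221, -577/884), (162/221, -3907/442)

T1 translate by (-3, -3): (-4, -1) → (-7, -4); (-5, -3) → (-8, -6); (5, 4) → (2, 1); (2, -1) → (-1, -4)
T2 shear: x ← x − 1/2·y: (-7, -4) → (-5, -4); (-8, -6) → (-5, -6); (2, 1) → (3/2, 1); (-1, -4) → (1, -4)
T3 scale by (3/2, 2): (-5, -4) → (-15/2, -8); (-5, -6) → (-15/2, -12); (3/2, 1) → (9/4, 2); (1, -4) → (3/2, -8)
T4 rotate counter-clockwise with cos θ = -8/17, sin θ = -15/17: (-15/2, -8) → (-60/17, 353/34); (-15/2, -12) → (-120/17, 417/34); (9/4, 2) → (12/17, -199/68); (3/2, -8) → (-132/17, 83/34)
T5 rotate counter-clockwise with cos θ = -5/13, sin θ = 12/13: (-60/17, 353/34) → (-1818/221, -3205/442); (-120/17, 417/34) → (-1902/221, -4965/442); (12/17, -199/68) → (537/221, 1571/884); (-132/17, 83/34) → (162/221, -3583/442)
T6 shear: y ← y − 1·x: (-1818/221, -3205/442) → (-1818/221, 431/442); (-1902/221, -4965/442) → (-1902/221, -1161/442); (537/221, 1571/884) → (537/221, -577/884); (162/221, -3583/442) → (162/221, -3907/442)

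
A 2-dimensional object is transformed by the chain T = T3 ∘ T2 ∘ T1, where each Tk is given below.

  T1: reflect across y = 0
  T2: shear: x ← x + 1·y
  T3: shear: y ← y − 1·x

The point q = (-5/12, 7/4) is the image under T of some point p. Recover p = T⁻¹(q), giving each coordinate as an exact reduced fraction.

T1 = [1 0 0; 0 -1 0; 0 0 1]
T2·T1 = [1 -1 0; 0 -1 0; 0 0 1]
T3·…·T1 = [1 -1 0; -1 0 0; 0 0 1]
det M = -1; M⁻¹ = [0 -1 0; -1 -1 0; 0 0 1]
M⁻¹ · (-5/12, 7/4)ᵀ = (-7/4, -4/3)ᵀ

p = (-7/4, -4/3)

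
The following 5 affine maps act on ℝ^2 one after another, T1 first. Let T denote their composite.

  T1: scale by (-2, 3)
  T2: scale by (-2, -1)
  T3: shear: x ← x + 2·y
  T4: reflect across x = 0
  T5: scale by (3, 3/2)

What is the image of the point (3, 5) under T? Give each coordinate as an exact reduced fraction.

T(p) = (54, -45/2)

T1 scale by (-2, 3): (3, 5) → (-6, 15)
T2 scale by (-2, -1): (-6, 15) → (12, -15)
T3 shear: x ← x + 2·y: (12, -15) → (-18, -15)
T4 reflect across x = 0: (-18, -15) → (18, -15)
T5 scale by (3, 3/2): (18, -15) → (54, -45/2)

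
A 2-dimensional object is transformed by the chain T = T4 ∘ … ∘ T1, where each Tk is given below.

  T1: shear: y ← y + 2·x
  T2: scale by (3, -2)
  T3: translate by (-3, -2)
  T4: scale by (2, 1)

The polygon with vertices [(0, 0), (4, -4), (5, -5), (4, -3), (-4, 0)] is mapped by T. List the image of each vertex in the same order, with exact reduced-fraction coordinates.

image vertices: (-6, -2), (18, -10), (24, -12), (18, -12), (-30, 14)

T1 shear: y ← y + 2·x: (0, 0) → (0, 0); (4, -4) → (4, 4); (5, -5) → (5, 5); (4, -3) → (4, 5); (-4, 0) → (-4, -8)
T2 scale by (3, -2): (0, 0) → (0, 0); (4, 4) → (12, -8); (5, 5) → (15, -10); (4, 5) → (12, -10); (-4, -8) → (-12, 16)
T3 translate by (-3, -2): (0, 0) → (-3, -2); (12, -8) → (9, -10); (15, -10) → (12, -12); (12, -10) → (9, -12); (-12, 16) → (-15, 14)
T4 scale by (2, 1): (-3, -2) → (-6, -2); (9, -10) → (18, -10); (12, -12) → (24, -12); (9, -12) → (18, -12); (-15, 14) → (-30, 14)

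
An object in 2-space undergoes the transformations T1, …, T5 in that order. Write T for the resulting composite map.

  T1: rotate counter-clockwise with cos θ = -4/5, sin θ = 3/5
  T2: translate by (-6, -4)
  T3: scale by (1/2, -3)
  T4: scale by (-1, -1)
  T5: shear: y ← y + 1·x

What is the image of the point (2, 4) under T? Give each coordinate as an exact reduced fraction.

T1 rotate counter-clockwise with cos θ = -4/5, sin θ = 3/5: (2, 4) → (-4, -2)
T2 translate by (-6, -4): (-4, -2) → (-10, -6)
T3 scale by (1/2, -3): (-10, -6) → (-5, 18)
T4 scale by (-1, -1): (-5, 18) → (5, -18)
T5 shear: y ← y + 1·x: (5, -18) → (5, -13)

T(p) = (5, -13)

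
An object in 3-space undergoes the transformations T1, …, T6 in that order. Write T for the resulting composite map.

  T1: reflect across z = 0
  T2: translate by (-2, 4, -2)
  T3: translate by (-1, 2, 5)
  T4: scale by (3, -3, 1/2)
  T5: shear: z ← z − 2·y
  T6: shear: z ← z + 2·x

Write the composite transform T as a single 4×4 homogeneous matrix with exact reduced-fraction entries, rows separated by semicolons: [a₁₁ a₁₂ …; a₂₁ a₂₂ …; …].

T1 = [1 0 0 0; 0 1 0 0; 0 0 -1 0; 0 0 0 1]
T2·T1 = [1 0 0 -2; 0 1 0 4; 0 0 -1 -2; 0 0 0 1]
T3·…·T1 = [1 0 0 -3; 0 1 0 6; 0 0 -1 3; 0 0 0 1]
T4·…·T1 = [3 0 0 -9; 0 -3 0 -18; 0 0 -1/2 3/2; 0 0 0 1]
T5·…·T1 = [3 0 0 -9; 0 -3 0 -18; 0 6 -1/2 75/2; 0 0 0 1]
T6·…·T1 = [3 0 0 -9; 0 -3 0 -18; 6 6 -1/2 39/2; 0 0 0 1]

T = [3 0 0 -9; 0 -3 0 -18; 6 6 -1/2 39/2; 0 0 0 1]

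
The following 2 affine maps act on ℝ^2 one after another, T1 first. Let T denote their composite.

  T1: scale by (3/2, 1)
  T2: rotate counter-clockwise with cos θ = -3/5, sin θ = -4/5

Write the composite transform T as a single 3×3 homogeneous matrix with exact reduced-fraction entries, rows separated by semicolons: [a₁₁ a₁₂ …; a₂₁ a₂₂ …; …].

T1 = [3/2 0 0; 0 1 0; 0 0 1]
T2·T1 = [-9/10 4/5 0; -6/5 -3/5 0; 0 0 1]

T = [-9/10 4/5 0; -6/5 -3/5 0; 0 0 1]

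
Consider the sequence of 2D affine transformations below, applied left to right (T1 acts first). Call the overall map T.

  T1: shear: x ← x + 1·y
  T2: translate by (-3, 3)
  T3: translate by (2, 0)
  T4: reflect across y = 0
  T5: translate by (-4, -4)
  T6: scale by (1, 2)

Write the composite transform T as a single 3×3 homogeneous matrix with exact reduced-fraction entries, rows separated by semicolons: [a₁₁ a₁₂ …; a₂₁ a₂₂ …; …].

T = [1 1 -5; 0 -2 -14; 0 0 1]

T1 = [1 1 0; 0 1 0; 0 0 1]
T2·T1 = [1 1 -3; 0 1 3; 0 0 1]
T3·…·T1 = [1 1 -1; 0 1 3; 0 0 1]
T4·…·T1 = [1 1 -1; 0 -1 -3; 0 0 1]
T5·…·T1 = [1 1 -5; 0 -1 -7; 0 0 1]
T6·…·T1 = [1 1 -5; 0 -2 -14; 0 0 1]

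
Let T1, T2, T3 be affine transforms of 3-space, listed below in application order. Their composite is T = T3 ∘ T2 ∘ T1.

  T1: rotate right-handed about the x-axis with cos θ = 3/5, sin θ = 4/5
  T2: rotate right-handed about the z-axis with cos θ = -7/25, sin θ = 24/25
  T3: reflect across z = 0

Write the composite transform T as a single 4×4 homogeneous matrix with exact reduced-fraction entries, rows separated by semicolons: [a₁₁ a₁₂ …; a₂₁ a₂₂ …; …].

T = [-7/25 -72/125 96/125 0; 24/25 -21/125 28/125 0; 0 -4/5 -3/5 0; 0 0 0 1]

T1 = [1 0 0 0; 0 3/5 -4/5 0; 0 4/5 3/5 0; 0 0 0 1]
T2·T1 = [-7/25 -72/125 96/125 0; 24/25 -21/125 28/125 0; 0 4/5 3/5 0; 0 0 0 1]
T3·…·T1 = [-7/25 -72/125 96/125 0; 24/25 -21/125 28/125 0; 0 -4/5 -3/5 0; 0 0 0 1]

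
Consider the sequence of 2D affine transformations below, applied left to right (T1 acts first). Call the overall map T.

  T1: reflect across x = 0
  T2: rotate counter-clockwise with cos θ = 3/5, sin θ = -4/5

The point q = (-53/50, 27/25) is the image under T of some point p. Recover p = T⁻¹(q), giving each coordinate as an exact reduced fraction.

T1 = [-1 0 0; 0 1 0; 0 0 1]
T2·T1 = [-3/5 4/5 0; 4/5 3/5 0; 0 0 1]
det M = -1; M⁻¹ = [-3/5 4/5 0; 4/5 3/5 0; 0 0 1]
M⁻¹ · (-53/50, 27/25)ᵀ = (3/2, -1/5)ᵀ

p = (3/2, -1/5)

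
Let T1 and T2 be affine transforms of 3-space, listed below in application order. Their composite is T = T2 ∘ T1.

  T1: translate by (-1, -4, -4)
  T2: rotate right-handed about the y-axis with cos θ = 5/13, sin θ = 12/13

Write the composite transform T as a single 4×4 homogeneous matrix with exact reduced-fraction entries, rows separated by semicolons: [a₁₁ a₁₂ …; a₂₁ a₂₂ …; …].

T = [5/13 0 12/13 -53/13; 0 1 0 -4; -12/13 0 5/13 -8/13; 0 0 0 1]

T1 = [1 0 0 -1; 0 1 0 -4; 0 0 1 -4; 0 0 0 1]
T2·T1 = [5/13 0 12/13 -53/13; 0 1 0 -4; -12/13 0 5/13 -8/13; 0 0 0 1]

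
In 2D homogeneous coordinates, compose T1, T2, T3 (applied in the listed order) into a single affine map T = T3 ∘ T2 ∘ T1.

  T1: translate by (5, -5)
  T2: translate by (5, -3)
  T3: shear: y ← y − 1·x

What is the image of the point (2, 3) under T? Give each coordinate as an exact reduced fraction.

T1 translate by (5, -5): (2, 3) → (7, -2)
T2 translate by (5, -3): (7, -2) → (12, -5)
T3 shear: y ← y − 1·x: (12, -5) → (12, -17)

T(p) = (12, -17)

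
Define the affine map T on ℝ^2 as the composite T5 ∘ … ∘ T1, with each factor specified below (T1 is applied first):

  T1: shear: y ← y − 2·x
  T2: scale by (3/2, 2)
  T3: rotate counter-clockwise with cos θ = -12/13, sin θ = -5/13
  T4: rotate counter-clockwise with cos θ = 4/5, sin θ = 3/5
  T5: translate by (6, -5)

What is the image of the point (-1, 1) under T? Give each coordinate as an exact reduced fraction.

T(p) = (1551/130, -439/65)

T1 shear: y ← y − 2·x: (-1, 1) → (-1, 3)
T2 scale by (3/2, 2): (-1, 3) → (-3/2, 6)
T3 rotate counter-clockwise with cos θ = -12/13, sin θ = -5/13: (-3/2, 6) → (48/13, -129/26)
T4 rotate counter-clockwise with cos θ = 4/5, sin θ = 3/5: (48/13, -129/26) → (771/130, -114/65)
T5 translate by (6, -5): (771/130, -114/65) → (1551/130, -439/65)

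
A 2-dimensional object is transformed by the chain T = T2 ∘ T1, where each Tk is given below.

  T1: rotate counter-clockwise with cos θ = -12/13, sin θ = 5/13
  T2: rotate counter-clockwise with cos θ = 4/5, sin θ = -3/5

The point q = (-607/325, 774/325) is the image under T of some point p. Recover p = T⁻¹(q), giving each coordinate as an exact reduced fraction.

p = (3, 2/5)

T1 = [-12/13 -5/13 0; 5/13 -12/13 0; 0 0 1]
T2·T1 = [-33/65 -56/65 0; 56/65 -33/65 0; 0 0 1]
det M = 1; M⁻¹ = [-33/65 56/65 0; -56/65 -33/65 0; 0 0 1]
M⁻¹ · (-607/325, 774/325)ᵀ = (3, 2/5)ᵀ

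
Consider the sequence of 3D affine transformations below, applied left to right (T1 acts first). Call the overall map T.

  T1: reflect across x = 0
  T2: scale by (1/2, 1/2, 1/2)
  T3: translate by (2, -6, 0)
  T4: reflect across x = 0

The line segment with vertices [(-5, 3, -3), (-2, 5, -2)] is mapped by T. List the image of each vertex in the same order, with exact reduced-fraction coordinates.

T1 reflect across x = 0: (-5, 3, -3) → (5, 3, -3); (-2, 5, -2) → (2, 5, -2)
T2 scale by (1/2, 1/2, 1/2): (5, 3, -3) → (5/2, 3/2, -3/2); (2, 5, -2) → (1, 5/2, -1)
T3 translate by (2, -6, 0): (5/2, 3/2, -3/2) → (9/2, -9/2, -3/2); (1, 5/2, -1) → (3, -7/2, -1)
T4 reflect across x = 0: (9/2, -9/2, -3/2) → (-9/2, -9/2, -3/2); (3, -7/2, -1) → (-3, -7/2, -1)

image vertices: (-9/2, -9/2, -3/2), (-3, -7/2, -1)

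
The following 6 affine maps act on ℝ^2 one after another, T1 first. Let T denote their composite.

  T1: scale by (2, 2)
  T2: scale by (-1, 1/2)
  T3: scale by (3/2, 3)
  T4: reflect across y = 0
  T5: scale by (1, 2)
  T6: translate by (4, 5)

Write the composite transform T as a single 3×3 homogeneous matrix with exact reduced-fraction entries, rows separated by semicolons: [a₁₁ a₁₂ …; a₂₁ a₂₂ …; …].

T1 = [2 0 0; 0 2 0; 0 0 1]
T2·T1 = [-2 0 0; 0 1 0; 0 0 1]
T3·…·T1 = [-3 0 0; 0 3 0; 0 0 1]
T4·…·T1 = [-3 0 0; 0 -3 0; 0 0 1]
T5·…·T1 = [-3 0 0; 0 -6 0; 0 0 1]
T6·…·T1 = [-3 0 4; 0 -6 5; 0 0 1]

T = [-3 0 4; 0 -6 5; 0 0 1]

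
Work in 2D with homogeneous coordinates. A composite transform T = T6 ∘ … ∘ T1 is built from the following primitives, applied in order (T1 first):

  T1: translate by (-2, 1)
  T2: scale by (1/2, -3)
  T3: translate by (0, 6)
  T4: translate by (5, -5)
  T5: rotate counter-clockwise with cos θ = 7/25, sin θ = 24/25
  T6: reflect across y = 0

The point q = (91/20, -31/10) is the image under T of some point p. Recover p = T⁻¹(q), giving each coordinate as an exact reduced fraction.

T1 = [1 0 -2; 0 1 1; 0 0 1]
T2·T1 = [1/2 0 -1; 0 -3 -3; 0 0 1]
T3·…·T1 = [1/2 0 -1; 0 -3 3; 0 0 1]
T4·…·T1 = [1/2 0 4; 0 -3 -2; 0 0 1]
T5·…·T1 = [7/50 72/25 76/25; 12/25 -21/25 82/25; 0 0 1]
T6·…·T1 = [7/50 72/25 76/25; -12/25 21/25 -82/25; 0 0 1]
det M = 3/2; M⁻¹ = [14/25 -48/25 -8; 8/25 7/75 -2/3; 0 0 1]
M⁻¹ · (91/20, -31/10)ᵀ = (1/2, 1/2)ᵀ

p = (1/2, 1/2)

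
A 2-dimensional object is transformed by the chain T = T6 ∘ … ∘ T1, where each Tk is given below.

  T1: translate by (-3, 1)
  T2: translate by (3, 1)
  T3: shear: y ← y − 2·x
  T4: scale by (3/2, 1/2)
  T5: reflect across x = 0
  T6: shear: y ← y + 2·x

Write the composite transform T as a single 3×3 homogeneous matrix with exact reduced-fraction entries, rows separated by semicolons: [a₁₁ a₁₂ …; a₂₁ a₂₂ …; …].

T1 = [1 0 -3; 0 1 1; 0 0 1]
T2·T1 = [1 0 0; 0 1 2; 0 0 1]
T3·…·T1 = [1 0 0; -2 1 2; 0 0 1]
T4·…·T1 = [3/2 0 0; -1 1/2 1; 0 0 1]
T5·…·T1 = [-3/2 0 0; -1 1/2 1; 0 0 1]
T6·…·T1 = [-3/2 0 0; -4 1/2 1; 0 0 1]

T = [-3/2 0 0; -4 1/2 1; 0 0 1]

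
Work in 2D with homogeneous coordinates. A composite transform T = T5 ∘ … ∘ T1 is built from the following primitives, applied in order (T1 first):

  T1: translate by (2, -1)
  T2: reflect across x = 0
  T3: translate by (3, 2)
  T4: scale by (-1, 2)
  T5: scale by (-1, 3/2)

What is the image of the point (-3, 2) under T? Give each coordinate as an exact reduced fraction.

T(p) = (4, 9)

T1 translate by (2, -1): (-3, 2) → (-1, 1)
T2 reflect across x = 0: (-1, 1) → (1, 1)
T3 translate by (3, 2): (1, 1) → (4, 3)
T4 scale by (-1, 2): (4, 3) → (-4, 6)
T5 scale by (-1, 3/2): (-4, 6) → (4, 9)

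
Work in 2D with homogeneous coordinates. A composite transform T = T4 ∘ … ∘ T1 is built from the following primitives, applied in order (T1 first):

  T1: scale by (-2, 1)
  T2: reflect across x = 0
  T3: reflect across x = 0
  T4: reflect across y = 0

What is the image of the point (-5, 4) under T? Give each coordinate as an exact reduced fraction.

T1 scale by (-2, 1): (-5, 4) → (10, 4)
T2 reflect across x = 0: (10, 4) → (-10, 4)
T3 reflect across x = 0: (-10, 4) → (10, 4)
T4 reflect across y = 0: (10, 4) → (10, -4)

T(p) = (10, -4)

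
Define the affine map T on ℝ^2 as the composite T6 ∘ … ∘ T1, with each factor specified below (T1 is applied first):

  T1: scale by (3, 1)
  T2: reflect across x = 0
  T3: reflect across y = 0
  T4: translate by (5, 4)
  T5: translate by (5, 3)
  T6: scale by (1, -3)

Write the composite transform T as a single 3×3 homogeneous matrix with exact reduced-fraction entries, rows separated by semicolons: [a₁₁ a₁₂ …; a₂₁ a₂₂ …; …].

T1 = [3 0 0; 0 1 0; 0 0 1]
T2·T1 = [-3 0 0; 0 1 0; 0 0 1]
T3·…·T1 = [-3 0 0; 0 -1 0; 0 0 1]
T4·…·T1 = [-3 0 5; 0 -1 4; 0 0 1]
T5·…·T1 = [-3 0 10; 0 -1 7; 0 0 1]
T6·…·T1 = [-3 0 10; 0 3 -21; 0 0 1]

T = [-3 0 10; 0 3 -21; 0 0 1]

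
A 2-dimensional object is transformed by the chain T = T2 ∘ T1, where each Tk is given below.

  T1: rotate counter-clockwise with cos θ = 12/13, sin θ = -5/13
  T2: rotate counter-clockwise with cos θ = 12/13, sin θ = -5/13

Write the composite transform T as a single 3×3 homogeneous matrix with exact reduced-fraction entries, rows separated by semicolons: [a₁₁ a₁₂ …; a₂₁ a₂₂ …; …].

T1 = [12/13 5/13 0; -5/13 12/13 0; 0 0 1]
T2·T1 = [119/169 120/169 0; -120/169 119/169 0; 0 0 1]

T = [119/169 120/169 0; -120/169 119/169 0; 0 0 1]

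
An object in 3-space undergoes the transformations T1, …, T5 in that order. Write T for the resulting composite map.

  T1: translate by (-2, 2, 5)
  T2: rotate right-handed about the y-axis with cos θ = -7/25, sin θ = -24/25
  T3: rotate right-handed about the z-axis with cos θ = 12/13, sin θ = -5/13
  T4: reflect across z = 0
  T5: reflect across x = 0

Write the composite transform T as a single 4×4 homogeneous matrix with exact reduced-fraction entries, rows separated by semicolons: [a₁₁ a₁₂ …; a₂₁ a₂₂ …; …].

T1 = [1 0 0 -2; 0 1 0 2; 0 0 1 5; 0 0 0 1]
T2·T1 = [-7/25 0 -24/25 -106/25; 0 1 0 2; 24/25 0 -7/25 -83/25; 0 0 0 1]
T3·…·T1 = [-84/325 5/13 -288/325 -1022/325; 7/65 12/13 24/65 226/65; 24/25 0 -7/25 -83/25; 0 0 0 1]
T4·…·T1 = [-84/325 5/13 -288/325 -1022/325; 7/65 12/13 24/65 226/65; -24/25 0 7/25 83/25; 0 0 0 1]
T5·…·T1 = [84/325 -5/13 288/325 1022/325; 7/65 12/13 24/65 226/65; -24/25 0 7/25 83/25; 0 0 0 1]

T = [84/325 -5/13 288/325 1022/325; 7/65 12/13 24/65 226/65; -24/25 0 7/25 83/25; 0 0 0 1]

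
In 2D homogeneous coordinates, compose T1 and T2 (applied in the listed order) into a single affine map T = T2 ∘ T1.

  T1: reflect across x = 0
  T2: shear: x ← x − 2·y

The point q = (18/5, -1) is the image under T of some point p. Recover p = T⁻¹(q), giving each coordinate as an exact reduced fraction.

p = (-8/5, -1)

T1 = [-1 0 0; 0 1 0; 0 0 1]
T2·T1 = [-1 -2 0; 0 1 0; 0 0 1]
det M = -1; M⁻¹ = [-1 -2 0; 0 1 0; 0 0 1]
M⁻¹ · (18/5, -1)ᵀ = (-8/5, -1)ᵀ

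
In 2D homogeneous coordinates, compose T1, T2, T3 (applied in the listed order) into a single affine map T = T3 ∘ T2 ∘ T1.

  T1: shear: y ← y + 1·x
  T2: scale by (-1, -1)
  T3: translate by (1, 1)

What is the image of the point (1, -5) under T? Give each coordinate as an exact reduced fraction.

T(p) = (0, 5)

T1 shear: y ← y + 1·x: (1, -5) → (1, -4)
T2 scale by (-1, -1): (1, -4) → (-1, 4)
T3 translate by (1, 1): (-1, 4) → (0, 5)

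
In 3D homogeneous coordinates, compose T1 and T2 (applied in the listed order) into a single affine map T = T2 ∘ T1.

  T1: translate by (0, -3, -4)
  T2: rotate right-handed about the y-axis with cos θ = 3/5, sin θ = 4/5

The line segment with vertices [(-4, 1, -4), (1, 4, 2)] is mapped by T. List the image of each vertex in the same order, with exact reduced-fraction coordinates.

T1 translate by (0, -3, -4): (-4, 1, -4) → (-4, -2, -8); (1, 4, 2) → (1, 1, -2)
T2 rotate right-handed about the y-axis with cos θ = 3/5, sin θ = 4/5: (-4, -2, -8) → (-44/5, -2, -8/5); (1, 1, -2) → (-1, 1, -2)

image vertices: (-44/5, -2, -8/5), (-1, 1, -2)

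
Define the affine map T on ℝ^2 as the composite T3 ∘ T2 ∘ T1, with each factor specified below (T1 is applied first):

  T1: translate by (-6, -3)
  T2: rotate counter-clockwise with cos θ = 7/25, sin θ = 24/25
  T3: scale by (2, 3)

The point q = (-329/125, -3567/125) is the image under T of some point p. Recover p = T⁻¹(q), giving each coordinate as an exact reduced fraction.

p = (-7/2, 8/5)

T1 = [1 0 -6; 0 1 -3; 0 0 1]
T2·T1 = [7/25 -24/25 6/5; 24/25 7/25 -33/5; 0 0 1]
T3·…·T1 = [14/25 -48/25 12/5; 72/25 21/25 -99/5; 0 0 1]
det M = 6; M⁻¹ = [7/50 8/25 6; -12/25 7/75 3; 0 0 1]
M⁻¹ · (-329/125, -3567/125)ᵀ = (-7/2, 8/5)ᵀ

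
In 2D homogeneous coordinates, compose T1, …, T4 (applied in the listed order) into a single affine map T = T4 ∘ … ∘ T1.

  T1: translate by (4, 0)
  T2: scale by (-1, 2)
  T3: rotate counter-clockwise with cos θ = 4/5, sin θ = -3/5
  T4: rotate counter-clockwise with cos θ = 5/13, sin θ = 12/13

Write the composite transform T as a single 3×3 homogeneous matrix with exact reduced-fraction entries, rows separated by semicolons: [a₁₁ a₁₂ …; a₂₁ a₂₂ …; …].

T1 = [1 0 4; 0 1 0; 0 0 1]
T2·T1 = [-1 0 -4; 0 2 0; 0 0 1]
T3·…·T1 = [-4/5 6/5 -16/5; 3/5 8/5 12/5; 0 0 1]
T4·…·T1 = [-56/65 -66/65 -224/65; -33/65 112/65 -132/65; 0 0 1]

T = [-56/65 -66/65 -224/65; -33/65 112/65 -132/65; 0 0 1]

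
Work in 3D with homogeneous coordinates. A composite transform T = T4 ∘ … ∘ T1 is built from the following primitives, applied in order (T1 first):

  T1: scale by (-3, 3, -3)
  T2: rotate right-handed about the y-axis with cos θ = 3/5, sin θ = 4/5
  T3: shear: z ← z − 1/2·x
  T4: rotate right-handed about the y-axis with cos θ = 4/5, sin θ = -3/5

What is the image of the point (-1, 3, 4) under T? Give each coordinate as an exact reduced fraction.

T(p) = (-141/50, 9, -231/25)

T1 scale by (-3, 3, -3): (-1, 3, 4) → (3, 9, -12)
T2 rotate right-handed about the y-axis with cos θ = 3/5, sin θ = 4/5: (3, 9, -12) → (-39/5, 9, -48/5)
T3 shear: z ← z − 1/2·x: (-39/5, 9, -48/5) → (-39/5, 9, -57/10)
T4 rotate right-handed about the y-axis with cos θ = 4/5, sin θ = -3/5: (-39/5, 9, -57/10) → (-141/50, 9, -231/25)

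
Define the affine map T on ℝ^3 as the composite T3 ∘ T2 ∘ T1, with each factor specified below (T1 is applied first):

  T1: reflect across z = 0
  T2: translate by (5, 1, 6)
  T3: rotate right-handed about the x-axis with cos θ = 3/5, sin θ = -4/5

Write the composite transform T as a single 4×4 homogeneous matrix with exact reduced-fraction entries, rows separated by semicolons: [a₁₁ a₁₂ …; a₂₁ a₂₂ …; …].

T = [1 0 0 5; 0 3/5 -4/5 27/5; 0 -4/5 -3/5 14/5; 0 0 0 1]

T1 = [1 0 0 0; 0 1 0 0; 0 0 -1 0; 0 0 0 1]
T2·T1 = [1 0 0 5; 0 1 0 1; 0 0 -1 6; 0 0 0 1]
T3·…·T1 = [1 0 0 5; 0 3/5 -4/5 27/5; 0 -4/5 -3/5 14/5; 0 0 0 1]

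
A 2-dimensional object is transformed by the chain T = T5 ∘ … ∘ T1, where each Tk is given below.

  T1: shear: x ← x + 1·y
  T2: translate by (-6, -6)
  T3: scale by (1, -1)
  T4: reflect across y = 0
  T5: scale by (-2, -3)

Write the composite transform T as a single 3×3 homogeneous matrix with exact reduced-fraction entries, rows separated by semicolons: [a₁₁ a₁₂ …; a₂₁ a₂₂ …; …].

T = [-2 -2 12; 0 -3 18; 0 0 1]

T1 = [1 1 0; 0 1 0; 0 0 1]
T2·T1 = [1 1 -6; 0 1 -6; 0 0 1]
T3·…·T1 = [1 1 -6; 0 -1 6; 0 0 1]
T4·…·T1 = [1 1 -6; 0 1 -6; 0 0 1]
T5·…·T1 = [-2 -2 12; 0 -3 18; 0 0 1]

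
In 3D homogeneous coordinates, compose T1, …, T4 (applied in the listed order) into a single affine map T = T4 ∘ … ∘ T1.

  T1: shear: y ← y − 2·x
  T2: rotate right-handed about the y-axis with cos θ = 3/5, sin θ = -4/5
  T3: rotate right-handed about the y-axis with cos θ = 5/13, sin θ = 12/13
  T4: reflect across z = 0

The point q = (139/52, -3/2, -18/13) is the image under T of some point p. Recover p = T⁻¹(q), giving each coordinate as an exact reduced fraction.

T1 = [1 0 0 0; -2 1 0 0; 0 0 1 0; 0 0 0 1]
T2·T1 = [3/5 0 -4/5 0; -2 1 0 0; 4/5 0 3/5 0; 0 0 0 1]
T3·…·T1 = [63/65 0 16/65 0; -2 1 0 0; -16/65 0 63/65 0; 0 0 0 1]
T4·…·T1 = [63/65 0 16/65 0; -2 1 0 0; 16/65 0 -63/65 0; 0 0 0 1]
det M = -1; M⁻¹ = [63/65 0 16/65 0; 126/65 1 32/65 0; 16/65 0 -63/65 0; 0 0 0 1]
M⁻¹ · (139/52, -3/2, -18/13)ᵀ = (9/4, 3, 2)ᵀ

p = (9/4, 3, 2)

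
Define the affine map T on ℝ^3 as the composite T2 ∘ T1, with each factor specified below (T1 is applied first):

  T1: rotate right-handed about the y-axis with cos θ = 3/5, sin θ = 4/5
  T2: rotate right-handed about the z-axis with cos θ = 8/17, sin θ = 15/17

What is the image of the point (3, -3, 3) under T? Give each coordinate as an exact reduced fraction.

T(p) = (393/85, 39/17, -3/5)

T1 rotate right-handed about the y-axis with cos θ = 3/5, sin θ = 4/5: (3, -3, 3) → (21/5, -3, -3/5)
T2 rotate right-handed about the z-axis with cos θ = 8/17, sin θ = 15/17: (21/5, -3, -3/5) → (393/85, 39/17, -3/5)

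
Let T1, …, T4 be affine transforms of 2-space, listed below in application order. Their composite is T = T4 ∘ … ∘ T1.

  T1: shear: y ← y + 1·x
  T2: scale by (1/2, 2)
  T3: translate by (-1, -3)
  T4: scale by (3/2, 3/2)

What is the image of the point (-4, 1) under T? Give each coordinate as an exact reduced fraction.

T(p) = (-9/2, -27/2)

T1 shear: y ← y + 1·x: (-4, 1) → (-4, -3)
T2 scale by (1/2, 2): (-4, -3) → (-2, -6)
T3 translate by (-1, -3): (-2, -6) → (-3, -9)
T4 scale by (3/2, 3/2): (-3, -9) → (-9/2, -27/2)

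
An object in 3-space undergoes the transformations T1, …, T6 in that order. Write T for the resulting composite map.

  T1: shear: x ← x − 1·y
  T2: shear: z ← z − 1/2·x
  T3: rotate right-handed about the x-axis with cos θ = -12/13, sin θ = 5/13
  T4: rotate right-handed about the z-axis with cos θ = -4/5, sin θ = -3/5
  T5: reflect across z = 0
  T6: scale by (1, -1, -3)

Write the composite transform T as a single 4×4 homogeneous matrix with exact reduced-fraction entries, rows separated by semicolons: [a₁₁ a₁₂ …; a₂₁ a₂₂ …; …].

T1 = [1 -1 0 0; 0 1 0 0; 0 0 1 0; 0 0 0 1]
T2·T1 = [1 -1 0 0; 0 1 0 0; -1/2 1/2 1 0; 0 0 0 1]
T3·…·T1 = [1 -1 0 0; 5/26 -29/26 -5/13 0; 6/13 -1/13 -12/13 0; 0 0 0 1]
T4·…·T1 = [-89/130 17/130 -3/13 0; -49/65 97/65 4/13 0; 6/13 -1/13 -12/13 0; 0 0 0 1]
T5·…·T1 = [-89/130 17/130 -3/13 0; -49/65 97/65 4/13 0; -6/13 1/13 12/13 0; 0 0 0 1]
T6·…·T1 = [-89/130 17/130 -3/13 0; 49/65 -97/65 -4/13 0; 18/13 -3/13 -36/13 0; 0 0 0 1]

T = [-89/130 17/130 -3/13 0; 49/65 -97/65 -4/13 0; 18/13 -3/13 -36/13 0; 0 0 0 1]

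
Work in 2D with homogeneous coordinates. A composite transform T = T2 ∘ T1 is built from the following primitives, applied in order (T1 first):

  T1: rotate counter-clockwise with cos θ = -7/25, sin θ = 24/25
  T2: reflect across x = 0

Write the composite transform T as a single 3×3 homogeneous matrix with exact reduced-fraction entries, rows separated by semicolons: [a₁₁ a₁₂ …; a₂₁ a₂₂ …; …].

T1 = [-7/25 -24/25 0; 24/25 -7/25 0; 0 0 1]
T2·T1 = [7/25 24/25 0; 24/25 -7/25 0; 0 0 1]

T = [7/25 24/25 0; 24/25 -7/25 0; 0 0 1]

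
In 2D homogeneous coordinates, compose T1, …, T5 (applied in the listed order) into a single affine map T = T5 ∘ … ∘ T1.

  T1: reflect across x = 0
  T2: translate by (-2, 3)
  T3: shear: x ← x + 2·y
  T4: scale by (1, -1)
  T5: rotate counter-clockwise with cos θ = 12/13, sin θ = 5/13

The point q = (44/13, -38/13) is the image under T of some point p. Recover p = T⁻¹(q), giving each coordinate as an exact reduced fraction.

T1 = [-1 0 0; 0 1 0; 0 0 1]
T2·T1 = [-1 0 -2; 0 1 3; 0 0 1]
T3·…·T1 = [-1 2 4; 0 1 3; 0 0 1]
T4·…·T1 = [-1 2 4; 0 -1 -3; 0 0 1]
T5·…·T1 = [-12/13 29/13 63/13; -5/13 -2/13 -16/13; 0 0 1]
det M = 1; M⁻¹ = [-2/13 -29/13 -2; 5/13 -12/13 -3; 0 0 1]
M⁻¹ · (44/13, -38/13)ᵀ = (4, 1)ᵀ

p = (4, 1)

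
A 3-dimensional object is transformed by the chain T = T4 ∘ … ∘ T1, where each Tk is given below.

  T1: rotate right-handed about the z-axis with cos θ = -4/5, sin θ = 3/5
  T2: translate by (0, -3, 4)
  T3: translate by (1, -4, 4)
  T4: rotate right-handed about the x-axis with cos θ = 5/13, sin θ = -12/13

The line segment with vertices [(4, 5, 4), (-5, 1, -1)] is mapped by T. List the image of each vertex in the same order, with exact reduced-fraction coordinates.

T1 rotate right-handed about the z-axis with cos θ = -4/5, sin θ = 3/5: (4, 5, 4) → (-31/5, -8/5, 4); (-5, 1, -1) → (17/5, -19/5, -1)
T2 translate by (0, -3, 4): (-31/5, -8/5, 4) → (-31/5, -23/5, 8); (17/5, -19/5, -1) → (17/5, -34/5, 3)
T3 translate by (1, -4, 4): (-31/5, -23/5, 8) → (-26/5, -43/5, 12); (17/5, -34/5, 3) → (22/5, -54/5, 7)
T4 rotate right-handed about the x-axis with cos θ = 5/13, sin θ = -12/13: (-26/5, -43/5, 12) → (-26/5, 101/13, 816/65); (22/5, -54/5, 7) → (22/5, 30/13, 823/65)

image vertices: (-26/5, 101/13, 816/65), (22/5, 30/13, 823/65)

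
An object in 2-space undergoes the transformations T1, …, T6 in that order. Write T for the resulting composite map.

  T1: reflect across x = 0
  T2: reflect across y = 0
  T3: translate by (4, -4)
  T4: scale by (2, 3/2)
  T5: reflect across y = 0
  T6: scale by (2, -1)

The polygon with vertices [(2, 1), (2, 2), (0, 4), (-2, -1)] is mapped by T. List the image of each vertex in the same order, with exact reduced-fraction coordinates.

image vertices: (8, -15/2), (8, -9), (16, -12), (24, -9/2)

T1 reflect across x = 0: (2, 1) → (-2, 1); (2, 2) → (-2, 2); (0, 4) → (0, 4); (-2, -1) → (2, -1)
T2 reflect across y = 0: (-2, 1) → (-2, -1); (-2, 2) → (-2, -2); (0, 4) → (0, -4); (2, -1) → (2, 1)
T3 translate by (4, -4): (-2, -1) → (2, -5); (-2, -2) → (2, -6); (0, -4) → (4, -8); (2, 1) → (6, -3)
T4 scale by (2, 3/2): (2, -5) → (4, -15/2); (2, -6) → (4, -9); (4, -8) → (8, -12); (6, -3) → (12, -9/2)
T5 reflect across y = 0: (4, -15/2) → (4, 15/2); (4, -9) → (4, 9); (8, -12) → (8, 12); (12, -9/2) → (12, 9/2)
T6 scale by (2, -1): (4, 15/2) → (8, -15/2); (4, 9) → (8, -9); (8, 12) → (16, -12); (12, 9/2) → (24, -9/2)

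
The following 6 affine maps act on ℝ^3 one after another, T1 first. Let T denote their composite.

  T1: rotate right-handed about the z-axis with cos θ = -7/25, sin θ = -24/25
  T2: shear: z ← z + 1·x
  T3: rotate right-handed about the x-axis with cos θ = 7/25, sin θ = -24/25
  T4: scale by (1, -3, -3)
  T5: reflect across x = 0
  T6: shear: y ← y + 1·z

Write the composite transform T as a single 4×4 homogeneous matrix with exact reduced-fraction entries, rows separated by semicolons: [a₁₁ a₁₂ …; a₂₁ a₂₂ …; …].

T1 = [-7/25 24/25 0 0; -24/25 -7/25 0 0; 0 0 1 0; 0 0 0 1]
T2·T1 = [-7/25 24/25 0 0; -24/25 -7/25 0 0; -7/25 24/25 1 0; 0 0 0 1]
T3·…·T1 = [-7/25 24/25 0 0; -336/625 527/625 24/25 0; 527/625 336/625 7/25 0; 0 0 0 1]
T4·…·T1 = [-7/25 24/25 0 0; 1008/625 -1581/625 -72/25 0; -1581/625 -1008/625 -21/25 0; 0 0 0 1]
T5·…·T1 = [7/25 -24/25 0 0; 1008/625 -1581/625 -72/25 0; -1581/625 -1008/625 -21/25 0; 0 0 0 1]
T6·…·T1 = [7/25 -24/25 0 0; -573/625 -2589/625 -93/25 0; -1581/625 -1008/625 -21/25 0; 0 0 0 1]

T = [7/25 -24/25 0 0; -573/625 -2589/625 -93/25 0; -1581/625 -1008/625 -21/25 0; 0 0 0 1]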